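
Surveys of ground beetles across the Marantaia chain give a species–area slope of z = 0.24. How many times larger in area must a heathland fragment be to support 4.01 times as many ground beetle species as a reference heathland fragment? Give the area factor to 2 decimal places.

325.91

(A₂/A₁)^0.24 = 4.01, so A₂/A₁ = 4.01^(1/0.24) = 4.01^4.167
ln(A₂/A₁) = ln 4.01 / 0.24 = 1.3888 / 0.24 = 5.7866
A₂/A₁ = e^5.7866 ≈ 325.9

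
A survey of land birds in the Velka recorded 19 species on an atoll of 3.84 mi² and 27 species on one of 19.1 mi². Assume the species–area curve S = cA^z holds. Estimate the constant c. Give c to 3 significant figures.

14.2

z = ln(S₂/S₁) / ln(A₂/A₁) = ln(27/19) / ln(19.1/3.84) = 0.3514 / 1.6042 = 0.2190
c = S₁ / A₁^z = 19 / 3.84^0.2190 = 19 / 1.343 = 14.15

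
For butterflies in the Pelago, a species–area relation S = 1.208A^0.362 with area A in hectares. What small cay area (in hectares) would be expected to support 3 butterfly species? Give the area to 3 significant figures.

3 = 1.208 × A^0.362  ⇒  A^0.362 = 3/1.208 = 2.483
ln A = ln(2.483) / 0.362 = 0.9096 / 0.362 = 2.5128
A = e^2.5128 ≈ 12.34 hectares

12.3 hectares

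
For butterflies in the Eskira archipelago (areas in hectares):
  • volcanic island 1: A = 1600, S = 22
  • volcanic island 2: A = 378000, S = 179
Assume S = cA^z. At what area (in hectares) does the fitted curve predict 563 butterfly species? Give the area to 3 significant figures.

7500000 hectares

z = ln(179/22) / ln(378000/1600) = 2.0963 / 5.4649 = 0.3836
c = 22 / 1600^0.3836 = 22 / 16.95 = 1.298
A = (563/1.298)^(1/0.3836) ⇒ ln A = ln(433.7)/0.3836 = 15.8298
A = e^15.8298 ≈ 7495726 hectares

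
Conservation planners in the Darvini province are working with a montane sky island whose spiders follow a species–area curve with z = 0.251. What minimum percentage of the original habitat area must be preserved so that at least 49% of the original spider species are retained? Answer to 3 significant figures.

5.83%

Need (A_new/A_old)^0.251 = 0.49, so A_new/A_old = 0.49^(1/0.251) = 0.49^3.984
ln(A_new/A_old) = ln 0.49 / 0.251 = -0.7133 / 0.251 = -2.8420
A_new/A_old = e^-2.8420 ≈ 0.05831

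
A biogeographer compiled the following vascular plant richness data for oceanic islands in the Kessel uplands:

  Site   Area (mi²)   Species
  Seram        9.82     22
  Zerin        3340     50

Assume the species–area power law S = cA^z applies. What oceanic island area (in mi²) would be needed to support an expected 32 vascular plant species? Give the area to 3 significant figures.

z = ln(50/22) / ln(3340/9.82) = 0.8210 / 5.8293 = 0.1408
c = 22 / 9.82^0.1408 = 22 / 1.38 = 15.95
A = (32/15.95)^(1/0.1408) ⇒ ln A = ln(2.007)/0.1408 = 4.9449
A = e^4.9449 ≈ 140.5 mi²

140 mi²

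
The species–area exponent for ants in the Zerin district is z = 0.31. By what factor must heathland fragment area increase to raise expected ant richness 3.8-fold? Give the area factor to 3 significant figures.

(A₂/A₁)^0.31 = 3.8, so A₂/A₁ = 3.8^(1/0.31) = 3.8^3.226
ln(A₂/A₁) = ln 3.8 / 0.31 = 1.3350 / 0.31 = 4.3065
A₂/A₁ = e^4.3065 ≈ 74.18

74.2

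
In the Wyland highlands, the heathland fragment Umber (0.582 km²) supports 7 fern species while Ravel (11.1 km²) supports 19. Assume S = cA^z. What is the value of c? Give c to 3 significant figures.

z = ln(S₂/S₁) / ln(A₂/A₁) = ln(19/7) / ln(11.1/0.582) = 0.9985 / 2.9482 = 0.3387
c = S₁ / A₁^z = 7 / 0.582^0.3387 = 7 / 0.8325 = 8.408

8.41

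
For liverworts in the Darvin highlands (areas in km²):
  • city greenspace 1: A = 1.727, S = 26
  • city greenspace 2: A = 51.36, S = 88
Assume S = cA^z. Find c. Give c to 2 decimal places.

21.36

z = ln(S₂/S₁) / ln(A₂/A₁) = ln(88/26) / ln(51.36/1.727) = 1.2192 / 3.3925 = 0.3594
c = S₁ / A₁^z = 26 / 1.727^0.3594 = 26 / 1.217 = 21.36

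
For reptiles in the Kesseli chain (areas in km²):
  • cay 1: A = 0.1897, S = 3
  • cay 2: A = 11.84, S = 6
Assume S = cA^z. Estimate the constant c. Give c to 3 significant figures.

3.96

z = ln(S₂/S₁) / ln(A₂/A₁) = ln(6/3) / ln(11.84/0.1897) = 0.6931 / 4.1338 = 0.1677
c = S₁ / A₁^z = 3 / 0.1897^0.1677 = 3 / 0.7567 = 3.964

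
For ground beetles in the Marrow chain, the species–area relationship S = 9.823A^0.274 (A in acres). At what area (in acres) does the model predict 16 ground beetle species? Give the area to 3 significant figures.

16 = 9.823 × A^0.274  ⇒  A^0.274 = 16/9.823 = 1.629
ln A = ln(1.629) / 0.274 = 0.4879 / 0.274 = 1.7805
A = e^1.7805 ≈ 5.933 acres

5.93 acres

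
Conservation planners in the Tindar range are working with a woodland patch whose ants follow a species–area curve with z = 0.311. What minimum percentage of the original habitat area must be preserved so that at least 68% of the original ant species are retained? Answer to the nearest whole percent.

Need (A_new/A_old)^0.311 = 0.68, so A_new/A_old = 0.68^(1/0.311) = 0.68^3.215
ln(A_new/A_old) = ln 0.68 / 0.311 = -0.3857 / 0.311 = -1.2401
A_new/A_old = e^-1.2401 ≈ 0.2894

29%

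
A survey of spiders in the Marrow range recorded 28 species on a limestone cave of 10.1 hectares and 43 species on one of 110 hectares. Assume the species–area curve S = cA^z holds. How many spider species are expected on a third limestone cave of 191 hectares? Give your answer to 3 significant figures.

z = ln(43/28) / ln(110/10.1) = 0.4290 / 2.3879 = 0.1797
c = 28 / 10.1^0.1797 = 28 / 1.515 = 18.48
S₃ = 18.48 × 191^0.1797 = 18.48 × 2.569 ≈ 47.48

47.5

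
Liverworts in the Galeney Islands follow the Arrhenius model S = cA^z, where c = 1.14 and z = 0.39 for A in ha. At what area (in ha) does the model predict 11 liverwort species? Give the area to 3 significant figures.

334 ha

11 = 1.14 × A^0.39  ⇒  A^0.39 = 11/1.14 = 9.649
ln A = ln(9.649) / 0.39 = 2.2669 / 0.39 = 5.8125
A = e^5.8125 ≈ 334.4 ha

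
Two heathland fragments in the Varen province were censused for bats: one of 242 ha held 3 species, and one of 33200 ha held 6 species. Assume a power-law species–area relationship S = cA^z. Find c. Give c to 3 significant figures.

1.38

z = ln(S₂/S₁) / ln(A₂/A₁) = ln(6/3) / ln(33200/242) = 0.6931 / 4.9214 = 0.1408
c = S₁ / A₁^z = 3 / 242^0.1408 = 3 / 2.166 = 1.385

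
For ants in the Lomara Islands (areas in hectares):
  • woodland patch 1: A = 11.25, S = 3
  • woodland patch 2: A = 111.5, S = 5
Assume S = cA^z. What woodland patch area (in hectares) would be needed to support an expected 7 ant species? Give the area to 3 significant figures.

505 hectares

z = ln(5/3) / ln(111.5/11.25) = 0.5108 / 2.2937 = 0.2227
c = 3 / 11.25^0.2227 = 3 / 1.714 = 1.75
A = (7/1.75)^(1/0.2227) ⇒ ln A = ln(4)/0.2227 = 6.2248
A = e^6.2248 ≈ 505.1 hectares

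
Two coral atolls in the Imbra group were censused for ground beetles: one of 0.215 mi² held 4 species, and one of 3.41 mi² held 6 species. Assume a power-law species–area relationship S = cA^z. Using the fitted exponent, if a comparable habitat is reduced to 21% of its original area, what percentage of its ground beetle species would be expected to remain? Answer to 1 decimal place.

z = ln(6/4) / ln(3.41/0.215) = 0.4055 / 2.7638 = 0.1467
S_new/S_old = (A_new/A_old)^z = 0.21^0.1467 = exp(0.1467 × -1.5606) = 0.7954

79.5%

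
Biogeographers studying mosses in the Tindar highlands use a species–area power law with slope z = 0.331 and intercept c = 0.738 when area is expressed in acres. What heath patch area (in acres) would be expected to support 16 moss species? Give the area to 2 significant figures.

16 = 0.738 × A^0.331  ⇒  A^0.331 = 16/0.738 = 21.68
ln A = ln(21.68) / 0.331 = 3.0764 / 0.331 = 9.2943
A = e^9.2943 ≈ 10875 acres

11000 acres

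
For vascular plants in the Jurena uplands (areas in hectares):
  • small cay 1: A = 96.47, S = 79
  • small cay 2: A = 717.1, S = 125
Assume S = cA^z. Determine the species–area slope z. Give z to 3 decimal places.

0.229

Taking logs: ln S = ln c + z ln A, so z = (ln S₂ − ln S₁)/(ln A₂ − ln A₁).
z = ln(125/79) / ln(717.1/96.47) = ln(1.582) / ln(7.433) = 0.4589 / 2.0060 = 0.2287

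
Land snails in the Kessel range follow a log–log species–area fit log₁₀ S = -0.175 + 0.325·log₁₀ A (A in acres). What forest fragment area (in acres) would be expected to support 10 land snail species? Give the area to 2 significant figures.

4100 acres

10 = 0.6683 × A^0.325  ⇒  A^0.325 = 10/0.6683 = 14.96
ln A = ln(14.96) / 0.325 = 2.7055 / 0.325 = 8.3247
A = e^8.3247 ≈ 4125 acres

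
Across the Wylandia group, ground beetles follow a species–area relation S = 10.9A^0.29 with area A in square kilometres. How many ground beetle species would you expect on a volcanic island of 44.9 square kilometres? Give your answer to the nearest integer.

S = 10.9 × 44.9^0.29
ln S = ln 10.9 + 0.29 × ln 44.9 = 2.3888 + 0.29 × 3.8044 = 3.4920
S = e^3.4920 ≈ 32.85

33 species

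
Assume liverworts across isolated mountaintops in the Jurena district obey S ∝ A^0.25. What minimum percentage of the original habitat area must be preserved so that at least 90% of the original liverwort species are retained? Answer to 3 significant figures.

65.6%

Need (A_new/A_old)^0.25 = 0.9, so A_new/A_old = 0.9^(1/0.25) = 0.9^4
ln(A_new/A_old) = ln 0.9 / 0.25 = -0.1054 / 0.25 = -0.4214
A_new/A_old = e^-0.4214 ≈ 0.6561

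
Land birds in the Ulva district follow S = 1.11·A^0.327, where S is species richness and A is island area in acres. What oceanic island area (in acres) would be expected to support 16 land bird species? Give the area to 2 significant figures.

3500 acres

16 = 1.11 × A^0.327  ⇒  A^0.327 = 16/1.11 = 14.41
ln A = ln(14.41) / 0.327 = 2.6682 / 0.327 = 8.1597
A = e^8.1597 ≈ 3497 acres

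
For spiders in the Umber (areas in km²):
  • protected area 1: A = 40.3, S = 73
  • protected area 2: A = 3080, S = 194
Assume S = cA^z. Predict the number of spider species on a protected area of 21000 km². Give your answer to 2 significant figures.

300

z = ln(194/73) / ln(3080/40.3) = 0.9774 / 4.3363 = 0.2254
c = 73 / 40.3^0.2254 = 73 / 2.301 = 31.73
S₃ = 31.73 × 21000^0.2254 = 31.73 × 9.424 ≈ 299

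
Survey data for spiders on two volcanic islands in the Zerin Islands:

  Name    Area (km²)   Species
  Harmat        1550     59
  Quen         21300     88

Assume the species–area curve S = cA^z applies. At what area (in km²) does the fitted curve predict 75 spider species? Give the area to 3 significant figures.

7470 km²

z = ln(88/59) / ln(21300/1550) = 0.3998 / 2.6205 = 0.1526
c = 59 / 1550^0.1526 = 59 / 3.067 = 19.24
A = (75/19.24)^(1/0.1526) ⇒ ln A = ln(3.899)/0.1526 = 8.9187
A = e^8.9187 ≈ 7471 km²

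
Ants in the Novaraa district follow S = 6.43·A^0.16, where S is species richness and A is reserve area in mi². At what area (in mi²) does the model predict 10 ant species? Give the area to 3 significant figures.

15.8 mi²

10 = 6.43 × A^0.16  ⇒  A^0.16 = 10/6.43 = 1.555
ln A = ln(1.555) / 0.16 = 0.4416 / 0.16 = 2.7601
A = e^2.7601 ≈ 15.8 mi²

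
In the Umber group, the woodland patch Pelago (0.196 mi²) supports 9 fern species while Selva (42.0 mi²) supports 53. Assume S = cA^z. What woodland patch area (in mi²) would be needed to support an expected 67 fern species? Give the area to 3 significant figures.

z = ln(53/9) / ln(42/0.196) = 1.7731 / 5.3673 = 0.3303
c = 9 / 0.196^0.3303 = 9 / 0.5837 = 15.42
A = (67/15.42)^(1/0.3303) ⇒ ln A = ln(4.345)/0.3303 = 4.4472
A = e^4.4472 ≈ 85.39 mi²

85.4 mi²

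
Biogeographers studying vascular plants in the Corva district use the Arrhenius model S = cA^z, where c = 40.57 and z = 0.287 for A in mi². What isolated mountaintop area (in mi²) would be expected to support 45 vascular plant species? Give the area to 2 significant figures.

1.4 mi²

45 = 40.57 × A^0.287  ⇒  A^0.287 = 45/40.57 = 1.109
ln A = ln(1.109) / 0.287 = 0.1036 / 0.287 = 0.3611
A = e^0.3611 ≈ 1.435 mi²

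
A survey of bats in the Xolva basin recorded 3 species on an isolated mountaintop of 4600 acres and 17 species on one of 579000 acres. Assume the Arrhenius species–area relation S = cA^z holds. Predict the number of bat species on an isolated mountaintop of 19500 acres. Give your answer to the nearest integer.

5

z = ln(17/3) / ln(579000/4600) = 1.7346 / 4.8352 = 0.3587
c = 3 / 4600^0.3587 = 3 / 20.61 = 0.1456
S₃ = 0.1456 × 19500^0.3587 = 0.1456 × 34.59 ≈ 5.037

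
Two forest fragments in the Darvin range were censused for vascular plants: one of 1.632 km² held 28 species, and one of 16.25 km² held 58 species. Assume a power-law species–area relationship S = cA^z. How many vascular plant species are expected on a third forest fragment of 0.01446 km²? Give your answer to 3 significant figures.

z = ln(58/28) / ln(16.25/1.632) = 0.7282 / 2.2983 = 0.3169
c = 28 / 1.632^0.3169 = 28 / 1.168 = 23.97
S₃ = 23.97 × 0.01446^0.3169 = 23.97 × 0.2612 ≈ 6.263

6.26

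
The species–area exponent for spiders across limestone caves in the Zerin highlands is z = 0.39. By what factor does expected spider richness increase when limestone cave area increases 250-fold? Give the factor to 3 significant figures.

8.61

S₂/S₁ = (A₂/A₁)^z = 250^0.39
ln(S₂/S₁) = 0.39 × ln 250 = 0.39 × 5.5215 = 2.1534
S₂/S₁ = e^2.1534 ≈ 8.614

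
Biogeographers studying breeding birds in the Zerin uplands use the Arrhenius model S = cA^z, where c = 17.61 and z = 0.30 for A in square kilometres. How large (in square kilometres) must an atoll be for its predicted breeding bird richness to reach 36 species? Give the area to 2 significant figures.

11 square kilometres

36 = 17.61 × A^0.3  ⇒  A^0.3 = 36/17.61 = 2.044
ln A = ln(2.044) / 0.3 = 0.7151 / 0.3 = 2.3835
A = e^2.3835 ≈ 10.84 square kilometres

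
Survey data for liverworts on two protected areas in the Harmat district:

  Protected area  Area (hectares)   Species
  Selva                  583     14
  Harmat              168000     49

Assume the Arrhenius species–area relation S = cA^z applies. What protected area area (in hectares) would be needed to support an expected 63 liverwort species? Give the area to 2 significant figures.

z = ln(49/14) / ln(168000/583) = 1.2528 / 5.6635 = 0.2212
c = 14 / 583^0.2212 = 14 / 4.09 = 3.423
A = (63/3.423)^(1/0.2212) ⇒ ln A = ln(18.41)/0.2212 = 13.1679
A = e^13.1679 ≈ 523279 hectares

520000 hectares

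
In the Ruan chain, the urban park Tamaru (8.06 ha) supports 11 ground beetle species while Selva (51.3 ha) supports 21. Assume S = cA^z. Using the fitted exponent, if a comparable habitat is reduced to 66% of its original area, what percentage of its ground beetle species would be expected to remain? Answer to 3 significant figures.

z = ln(21/11) / ln(51.3/8.06) = 0.6466 / 1.8508 = 0.3494
S_new/S_old = (A_new/A_old)^z = 0.66^0.3494 = exp(0.3494 × -0.4155) = 0.8649

86.5%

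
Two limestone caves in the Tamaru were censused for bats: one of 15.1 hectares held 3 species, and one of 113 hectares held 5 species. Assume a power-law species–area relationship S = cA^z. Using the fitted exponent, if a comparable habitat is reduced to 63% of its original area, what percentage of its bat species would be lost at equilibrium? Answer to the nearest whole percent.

11%

z = ln(5/3) / ln(113/15.1) = 0.5108 / 2.0127 = 0.2538
S_new/S_old = (A_new/A_old)^z = 0.63^0.2538 = exp(0.2538 × -0.4620) = 0.8893
Fraction lost = 1 − 0.8893 = 0.1107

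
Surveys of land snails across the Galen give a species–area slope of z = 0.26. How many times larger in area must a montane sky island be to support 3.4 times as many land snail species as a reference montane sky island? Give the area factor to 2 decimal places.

110.70

(A₂/A₁)^0.26 = 3.4, so A₂/A₁ = 3.4^(1/0.26) = 3.4^3.846
ln(A₂/A₁) = ln 3.4 / 0.26 = 1.2238 / 0.26 = 4.7068
A₂/A₁ = e^4.7068 ≈ 110.7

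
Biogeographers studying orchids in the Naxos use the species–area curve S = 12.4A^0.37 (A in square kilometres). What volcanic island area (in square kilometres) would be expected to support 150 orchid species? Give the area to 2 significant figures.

840 square kilometres

150 = 12.4 × A^0.37  ⇒  A^0.37 = 150/12.4 = 12.1
ln A = ln(12.1) / 0.37 = 2.4929 / 0.37 = 6.7377
A = e^6.7377 ≈ 843.6 square kilometres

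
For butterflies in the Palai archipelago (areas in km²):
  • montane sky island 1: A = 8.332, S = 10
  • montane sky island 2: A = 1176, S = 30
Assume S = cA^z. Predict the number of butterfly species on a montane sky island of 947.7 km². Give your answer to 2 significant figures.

29

z = ln(30/10) / ln(1176/8.332) = 1.0986 / 4.9498 = 0.2220
c = 10 / 8.332^0.2220 = 10 / 1.601 = 6.247
S₃ = 6.247 × 947.7^0.2220 = 6.247 × 4.578 ≈ 28.6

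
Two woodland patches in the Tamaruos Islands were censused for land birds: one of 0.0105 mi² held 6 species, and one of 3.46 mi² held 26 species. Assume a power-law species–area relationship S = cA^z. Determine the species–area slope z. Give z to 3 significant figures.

Taking logs: ln S = ln c + z ln A, so z = (ln S₂ − ln S₁)/(ln A₂ − ln A₁).
z = ln(26/6) / ln(3.46/0.0105) = ln(4.333) / ln(329.5) = 1.4663 / 5.7976 = 0.2529

0.253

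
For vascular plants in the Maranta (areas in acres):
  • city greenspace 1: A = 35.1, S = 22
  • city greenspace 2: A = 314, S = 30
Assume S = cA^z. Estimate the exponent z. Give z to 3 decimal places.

0.142

Taking logs: ln S = ln c + z ln A, so z = (ln S₂ − ln S₁)/(ln A₂ − ln A₁).
z = ln(30/22) / ln(314/35.1) = ln(1.364) / ln(8.946) = 0.3102 / 2.1912 = 0.1415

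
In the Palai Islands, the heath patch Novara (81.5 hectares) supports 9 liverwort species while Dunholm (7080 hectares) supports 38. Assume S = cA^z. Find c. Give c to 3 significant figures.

z = ln(S₂/S₁) / ln(A₂/A₁) = ln(38/9) / ln(7080/81.5) = 1.4404 / 4.4644 = 0.3226
c = S₁ / A₁^z = 9 / 81.5^0.3226 = 9 / 4.136 = 2.176

2.18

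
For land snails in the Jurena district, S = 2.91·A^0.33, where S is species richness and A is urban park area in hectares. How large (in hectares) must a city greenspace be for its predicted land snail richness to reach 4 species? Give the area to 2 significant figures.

4 = 2.91 × A^0.33  ⇒  A^0.33 = 4/2.91 = 1.375
ln A = ln(1.375) / 0.33 = 0.3181 / 0.33 = 0.9641
A = e^0.9641 ≈ 2.622 hectares

2.6 hectares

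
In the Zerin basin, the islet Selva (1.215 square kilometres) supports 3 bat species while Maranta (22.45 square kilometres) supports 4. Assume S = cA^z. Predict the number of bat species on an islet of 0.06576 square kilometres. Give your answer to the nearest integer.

2

z = ln(4/3) / ln(22.45/1.215) = 0.2877 / 2.9165 = 0.0986
c = 3 / 1.215^0.0986 = 3 / 1.019 = 2.943
S₃ = 2.943 × 0.06576^0.0986 = 2.943 × 0.7646 ≈ 2.25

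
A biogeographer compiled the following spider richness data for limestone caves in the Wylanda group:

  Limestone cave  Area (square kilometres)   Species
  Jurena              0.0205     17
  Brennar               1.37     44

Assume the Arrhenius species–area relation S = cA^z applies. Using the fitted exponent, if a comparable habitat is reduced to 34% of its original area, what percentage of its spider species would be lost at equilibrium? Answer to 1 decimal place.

z = ln(44/17) / ln(1.37/0.0205) = 0.9510 / 4.2021 = 0.2263
S_new/S_old = (A_new/A_old)^z = 0.34^0.2263 = exp(0.2263 × -1.0788) = 0.7834
Fraction lost = 1 − 0.7834 = 0.2166

21.7%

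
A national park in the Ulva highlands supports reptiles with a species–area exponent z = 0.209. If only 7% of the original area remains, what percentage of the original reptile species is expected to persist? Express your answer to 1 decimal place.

57.4%

S_new/S_old = (A_new/A_old)^z = 0.07^0.209
= exp(0.209 × ln 0.07) = exp(0.209 × -2.6593) = exp(-0.5558) ≈ 0.5736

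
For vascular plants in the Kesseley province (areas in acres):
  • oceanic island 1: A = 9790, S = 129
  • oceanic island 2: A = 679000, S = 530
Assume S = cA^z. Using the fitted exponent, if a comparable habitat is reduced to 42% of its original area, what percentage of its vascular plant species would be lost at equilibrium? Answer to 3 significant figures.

25.1%

z = ln(530/129) / ln(679000/9790) = 1.4131 / 4.2393 = 0.3333
S_new/S_old = (A_new/A_old)^z = 0.42^0.3333 = exp(0.3333 × -0.8675) = 0.7489
Fraction lost = 1 − 0.7489 = 0.2511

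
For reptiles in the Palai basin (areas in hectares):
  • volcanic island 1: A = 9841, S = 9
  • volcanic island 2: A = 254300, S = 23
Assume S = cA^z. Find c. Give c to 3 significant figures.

z = ln(S₂/S₁) / ln(A₂/A₁) = ln(23/9) / ln(254300/9841) = 0.9383 / 3.2520 = 0.2885
c = S₁ / A₁^z = 9 / 9841^0.2885 = 9 / 14.19 = 0.6341

0.634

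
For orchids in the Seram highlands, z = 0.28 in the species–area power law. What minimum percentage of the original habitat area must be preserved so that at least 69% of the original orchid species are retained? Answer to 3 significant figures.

Need (A_new/A_old)^0.28 = 0.69, so A_new/A_old = 0.69^(1/0.28) = 0.69^3.571
ln(A_new/A_old) = ln 0.69 / 0.28 = -0.3711 / 0.28 = -1.3252
A_new/A_old = e^-1.3252 ≈ 0.2657

26.6%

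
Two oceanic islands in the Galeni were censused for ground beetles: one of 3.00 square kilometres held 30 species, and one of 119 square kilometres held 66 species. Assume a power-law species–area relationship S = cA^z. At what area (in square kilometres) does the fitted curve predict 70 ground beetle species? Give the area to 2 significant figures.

160 square kilometres

z = ln(66/30) / ln(119/3) = 0.7885 / 3.6805 = 0.2142
c = 30 / 3^0.2142 = 30 / 1.265 = 23.71
A = (70/23.71)^(1/0.2142) ⇒ ln A = ln(2.952)/0.2142 = 5.0538
A = e^5.0538 ≈ 156.6 square kilometres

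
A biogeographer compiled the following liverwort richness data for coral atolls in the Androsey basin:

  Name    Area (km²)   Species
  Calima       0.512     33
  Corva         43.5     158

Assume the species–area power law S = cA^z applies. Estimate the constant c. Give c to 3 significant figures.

z = ln(S₂/S₁) / ln(A₂/A₁) = ln(158/33) / ln(43.5/0.512) = 1.5661 / 4.4422 = 0.3525
c = S₁ / A₁^z = 33 / 0.512^0.3525 = 33 / 0.7898 = 41.78

41.8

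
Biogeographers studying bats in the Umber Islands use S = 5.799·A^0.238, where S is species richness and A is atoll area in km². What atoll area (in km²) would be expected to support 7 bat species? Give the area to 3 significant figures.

7 = 5.799 × A^0.238  ⇒  A^0.238 = 7/5.799 = 1.207
ln A = ln(1.207) / 0.238 = 0.1882 / 0.238 = 0.7909
A = e^0.7909 ≈ 2.205 km²

2.21 km²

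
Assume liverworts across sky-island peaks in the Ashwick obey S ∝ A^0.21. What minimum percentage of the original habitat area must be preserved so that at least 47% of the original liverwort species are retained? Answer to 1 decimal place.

2.7%

Need (A_new/A_old)^0.21 = 0.47, so A_new/A_old = 0.47^(1/0.21) = 0.47^4.762
ln(A_new/A_old) = ln 0.47 / 0.21 = -0.7550 / 0.21 = -3.5953
A_new/A_old = e^-3.5953 ≈ 0.02745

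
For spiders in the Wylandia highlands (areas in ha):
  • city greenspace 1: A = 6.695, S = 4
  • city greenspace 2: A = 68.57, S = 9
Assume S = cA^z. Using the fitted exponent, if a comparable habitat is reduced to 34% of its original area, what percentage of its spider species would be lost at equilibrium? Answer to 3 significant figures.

z = ln(9/4) / ln(68.57/6.695) = 0.8109 / 2.3265 = 0.3486
S_new/S_old = (A_new/A_old)^z = 0.34^0.3486 = exp(0.3486 × -1.0788) = 0.6866
Fraction lost = 1 − 0.6866 = 0.3134

31.3%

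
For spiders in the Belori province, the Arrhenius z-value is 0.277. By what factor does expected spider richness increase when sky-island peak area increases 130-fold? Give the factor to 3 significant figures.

S₂/S₁ = (A₂/A₁)^z = 130^0.277
ln(S₂/S₁) = 0.277 × ln 130 = 0.277 × 4.8675 = 1.3483
S₂/S₁ = e^1.3483 ≈ 3.851

3.85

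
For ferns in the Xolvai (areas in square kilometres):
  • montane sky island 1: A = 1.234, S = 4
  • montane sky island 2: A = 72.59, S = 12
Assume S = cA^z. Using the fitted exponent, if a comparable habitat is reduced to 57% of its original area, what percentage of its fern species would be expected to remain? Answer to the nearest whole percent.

z = ln(12/4) / ln(72.59/1.234) = 1.0986 / 4.0746 = 0.2696
S_new/S_old = (A_new/A_old)^z = 0.57^0.2696 = exp(0.2696 × -0.5621) = 0.8594

86%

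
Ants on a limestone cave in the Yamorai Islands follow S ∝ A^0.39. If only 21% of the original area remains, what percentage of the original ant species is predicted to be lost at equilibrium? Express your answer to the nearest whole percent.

S_new/S_old = (A_new/A_old)^z = 0.21^0.39
= exp(0.39 × ln 0.21) = exp(0.39 × -1.5606) = exp(-0.6087) ≈ 0.5441
Fraction lost = 1 − 0.5441 = 0.4559

46%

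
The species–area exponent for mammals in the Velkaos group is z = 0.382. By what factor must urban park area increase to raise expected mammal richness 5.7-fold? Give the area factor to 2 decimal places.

(A₂/A₁)^0.382 = 5.7, so A₂/A₁ = 5.7^(1/0.382) = 5.7^2.618
ln(A₂/A₁) = ln 5.7 / 0.382 = 1.7405 / 0.382 = 4.5562
A₂/A₁ = e^4.5562 ≈ 95.22

95.22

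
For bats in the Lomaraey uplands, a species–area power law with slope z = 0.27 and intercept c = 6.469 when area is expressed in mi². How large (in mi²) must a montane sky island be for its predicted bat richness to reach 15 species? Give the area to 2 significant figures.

15 = 6.469 × A^0.27  ⇒  A^0.27 = 15/6.469 = 2.319
ln A = ln(2.319) / 0.27 = 0.8410 / 0.27 = 3.1149
A = e^3.1149 ≈ 22.53 mi²

23 mi²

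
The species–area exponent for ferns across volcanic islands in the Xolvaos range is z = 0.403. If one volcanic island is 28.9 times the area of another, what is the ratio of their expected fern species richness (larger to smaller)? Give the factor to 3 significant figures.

3.88

S₂/S₁ = (A₂/A₁)^z = 28.9^0.403
ln(S₂/S₁) = 0.403 × ln 28.9 = 0.403 × 3.3638 = 1.3556
S₂/S₁ = e^1.3556 ≈ 3.879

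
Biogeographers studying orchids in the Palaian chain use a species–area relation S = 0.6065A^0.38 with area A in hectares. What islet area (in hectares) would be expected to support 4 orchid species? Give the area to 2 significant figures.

4 = 0.6065 × A^0.38  ⇒  A^0.38 = 4/0.6065 = 6.595
ln A = ln(6.595) / 0.38 = 1.8863 / 0.38 = 4.9641
A = e^4.9641 ≈ 143.2 hectares

140 hectares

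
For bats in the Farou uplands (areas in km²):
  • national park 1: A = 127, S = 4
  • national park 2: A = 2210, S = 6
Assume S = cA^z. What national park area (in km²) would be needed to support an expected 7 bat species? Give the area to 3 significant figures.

z = ln(6/4) / ln(2210/127) = 0.4055 / 2.8566 = 0.1419
c = 4 / 127^0.1419 = 4 / 1.989 = 2.011
A = (7/2.011)^(1/0.1419) ⇒ ln A = ln(3.481)/0.1419 = 8.7868
A = e^8.7868 ≈ 6547 km²

6550 km²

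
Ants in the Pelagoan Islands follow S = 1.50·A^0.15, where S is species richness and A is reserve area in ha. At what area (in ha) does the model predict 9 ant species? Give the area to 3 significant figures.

154000 ha

9 = 1.5 × A^0.15  ⇒  A^0.15 = 9/1.5 = 6
ln A = ln(6) / 0.15 = 1.7918 / 0.15 = 11.9451
A = e^11.9451 ≈ 154055 ha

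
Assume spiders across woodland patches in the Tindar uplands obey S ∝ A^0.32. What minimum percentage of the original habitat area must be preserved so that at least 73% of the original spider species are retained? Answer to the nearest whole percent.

Need (A_new/A_old)^0.32 = 0.73, so A_new/A_old = 0.73^(1/0.32) = 0.73^3.125
ln(A_new/A_old) = ln 0.73 / 0.32 = -0.3147 / 0.32 = -0.9835
A_new/A_old = e^-0.9835 ≈ 0.374

37%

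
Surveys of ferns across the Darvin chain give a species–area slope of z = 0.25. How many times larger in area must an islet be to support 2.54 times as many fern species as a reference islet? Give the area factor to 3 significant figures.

(A₂/A₁)^0.25 = 2.54, so A₂/A₁ = 2.54^(1/0.25) = 2.54^4
ln(A₂/A₁) = ln 2.54 / 0.25 = 0.9322 / 0.25 = 3.7287
A₂/A₁ = e^3.7287 ≈ 41.62

41.6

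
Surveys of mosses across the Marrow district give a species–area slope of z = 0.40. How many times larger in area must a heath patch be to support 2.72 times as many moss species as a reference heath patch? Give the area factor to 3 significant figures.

(A₂/A₁)^0.4 = 2.72, so A₂/A₁ = 2.72^(1/0.4) = 2.72^2.5
ln(A₂/A₁) = ln 2.72 / 0.4 = 1.0006 / 0.4 = 2.5016
A₂/A₁ = e^2.5016 ≈ 12.2

12.2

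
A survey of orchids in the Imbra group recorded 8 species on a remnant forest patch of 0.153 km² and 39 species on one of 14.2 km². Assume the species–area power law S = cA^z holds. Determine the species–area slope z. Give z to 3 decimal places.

0.350

Taking logs: ln S = ln c + z ln A, so z = (ln S₂ − ln S₁)/(ln A₂ − ln A₁).
z = ln(39/8) / ln(14.2/0.153) = ln(4.875) / ln(92.81) = 1.5841 / 4.5306 = 0.3497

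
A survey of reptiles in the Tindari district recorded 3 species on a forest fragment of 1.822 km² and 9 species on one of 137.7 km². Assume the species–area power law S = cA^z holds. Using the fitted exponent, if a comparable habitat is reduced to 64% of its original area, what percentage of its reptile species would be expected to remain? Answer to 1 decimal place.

z = ln(9/3) / ln(137.7/1.822) = 1.0986 / 4.3251 = 0.2540
S_new/S_old = (A_new/A_old)^z = 0.64^0.2540 = exp(0.2540 × -0.4463) = 0.8928

89.3%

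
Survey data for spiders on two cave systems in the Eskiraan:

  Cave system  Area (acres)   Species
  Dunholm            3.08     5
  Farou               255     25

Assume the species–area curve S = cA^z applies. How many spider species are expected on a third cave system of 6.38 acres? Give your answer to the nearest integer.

z = ln(25/5) / ln(255/3.08) = 1.6094 / 4.4163 = 0.3644
c = 5 / 3.08^0.3644 = 5 / 1.507 = 3.318
S₃ = 3.318 × 6.38^0.3644 = 3.318 × 1.965 ≈ 6.52

7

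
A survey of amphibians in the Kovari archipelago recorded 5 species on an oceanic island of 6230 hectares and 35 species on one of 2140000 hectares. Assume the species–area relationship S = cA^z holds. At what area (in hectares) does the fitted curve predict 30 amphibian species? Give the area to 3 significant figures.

1350000 hectares

z = ln(35/5) / ln(2140000/6230) = 1.9459 / 5.8392 = 0.3333
c = 5 / 6230^0.3333 = 5 / 18.39 = 0.2719
A = (30/0.2719)^(1/0.3333) ⇒ ln A = ln(110.3)/0.3333 = 14.1137
A = e^14.1137 ≈ 1347483 hectares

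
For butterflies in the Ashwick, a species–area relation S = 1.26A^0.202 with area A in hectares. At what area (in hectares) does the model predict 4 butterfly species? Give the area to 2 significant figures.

4 = 1.26 × A^0.202  ⇒  A^0.202 = 4/1.26 = 3.175
ln A = ln(3.175) / 0.202 = 1.1552 / 0.202 = 5.7187
A = e^5.7187 ≈ 304.5 hectares

300 hectares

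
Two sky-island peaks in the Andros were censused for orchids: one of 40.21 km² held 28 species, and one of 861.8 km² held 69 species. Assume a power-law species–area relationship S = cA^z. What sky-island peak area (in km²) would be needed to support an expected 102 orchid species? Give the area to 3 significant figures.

z = ln(69/28) / ln(861.8/40.21) = 0.9019 / 3.0649 = 0.2943
c = 28 / 40.21^0.2943 = 28 / 2.966 = 9.442
A = (102/9.442)^(1/0.2943) ⇒ ln A = ln(10.8)/0.2943 = 8.0873
A = e^8.0873 ≈ 3253 km²

3250 km²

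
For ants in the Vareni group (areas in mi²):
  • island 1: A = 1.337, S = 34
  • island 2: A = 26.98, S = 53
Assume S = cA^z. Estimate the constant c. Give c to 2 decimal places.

32.57

z = ln(S₂/S₁) / ln(A₂/A₁) = ln(53/34) / ln(26.98/1.337) = 0.4439 / 3.0047 = 0.1477
c = S₁ / A₁^z = 34 / 1.337^0.1477 = 34 / 1.044 = 32.57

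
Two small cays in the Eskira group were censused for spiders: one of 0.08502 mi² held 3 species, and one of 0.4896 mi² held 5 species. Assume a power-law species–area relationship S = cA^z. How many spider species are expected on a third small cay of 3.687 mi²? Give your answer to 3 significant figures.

z = ln(5/3) / ln(0.4896/0.08502) = 0.5108 / 1.7507 = 0.2918
c = 3 / 0.08502^0.2918 = 3 / 0.4871 = 6.158
S₃ = 6.158 × 3.687^0.2918 = 6.158 × 1.463 ≈ 9.012

9.01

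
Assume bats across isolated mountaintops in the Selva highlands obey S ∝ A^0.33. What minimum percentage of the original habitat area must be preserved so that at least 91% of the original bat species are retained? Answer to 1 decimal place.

75.1%

Need (A_new/A_old)^0.33 = 0.91, so A_new/A_old = 0.91^(1/0.33) = 0.91^3.03
ln(A_new/A_old) = ln 0.91 / 0.33 = -0.0943 / 0.33 = -0.2858
A_new/A_old = e^-0.2858 ≈ 0.7514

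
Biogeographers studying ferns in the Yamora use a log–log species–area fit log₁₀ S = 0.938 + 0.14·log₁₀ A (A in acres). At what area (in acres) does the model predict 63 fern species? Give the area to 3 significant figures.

1420000 acres

63 = 8.67 × A^0.14  ⇒  A^0.14 = 63/8.67 = 7.267
ln A = ln(7.267) / 0.14 = 1.9833 / 0.14 = 14.1665
A = e^14.1665 ≈ 1420471 acres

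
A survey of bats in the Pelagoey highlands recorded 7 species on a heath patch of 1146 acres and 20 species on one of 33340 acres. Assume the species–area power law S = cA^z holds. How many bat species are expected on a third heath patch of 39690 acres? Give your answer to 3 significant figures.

21.1

z = ln(20/7) / ln(33340/1146) = 1.0498 / 3.3705 = 0.3115
c = 7 / 1146^0.3115 = 7 / 8.971 = 0.7803
S₃ = 0.7803 × 39690^0.3115 = 0.7803 × 27.06 ≈ 21.12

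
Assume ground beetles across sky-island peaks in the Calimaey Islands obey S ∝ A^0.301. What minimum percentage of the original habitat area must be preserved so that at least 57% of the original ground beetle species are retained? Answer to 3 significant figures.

Need (A_new/A_old)^0.301 = 0.57, so A_new/A_old = 0.57^(1/0.301) = 0.57^3.322
ln(A_new/A_old) = ln 0.57 / 0.301 = -0.5621 / 0.301 = -1.8675
A_new/A_old = e^-1.8675 ≈ 0.1545

15.5%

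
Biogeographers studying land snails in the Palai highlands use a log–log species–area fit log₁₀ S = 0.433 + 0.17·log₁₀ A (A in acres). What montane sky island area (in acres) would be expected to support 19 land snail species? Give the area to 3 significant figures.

94400 acres

19 = 2.71 × A^0.17  ⇒  A^0.17 = 19/2.71 = 7.011
ln A = ln(7.011) / 0.17 = 1.9474 / 0.17 = 11.4554
A = e^11.4554 ≈ 94411 acres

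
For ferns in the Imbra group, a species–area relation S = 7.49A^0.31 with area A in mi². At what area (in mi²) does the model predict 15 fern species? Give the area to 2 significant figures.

15 = 7.49 × A^0.31  ⇒  A^0.31 = 15/7.49 = 2.003
ln A = ln(2.003) / 0.31 = 0.6945 / 0.31 = 2.2403
A = e^2.2403 ≈ 9.396 mi²

9.4 mi²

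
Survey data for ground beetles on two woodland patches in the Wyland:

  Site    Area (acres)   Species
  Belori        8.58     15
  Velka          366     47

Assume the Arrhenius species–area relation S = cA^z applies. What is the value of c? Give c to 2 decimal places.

z = ln(S₂/S₁) / ln(A₂/A₁) = ln(47/15) / ln(366/8.58) = 1.1421 / 3.7532 = 0.3043
c = S₁ / A₁^z = 15 / 8.58^0.3043 = 15 / 1.923 = 7.799

7.80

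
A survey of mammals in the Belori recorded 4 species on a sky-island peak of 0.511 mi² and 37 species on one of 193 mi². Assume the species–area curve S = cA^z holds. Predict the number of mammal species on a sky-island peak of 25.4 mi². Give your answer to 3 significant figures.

z = ln(37/4) / ln(193/0.511) = 2.2246 / 5.9341 = 0.3749
c = 4 / 0.511^0.3749 = 4 / 0.7775 = 5.145
S₃ = 5.145 × 25.4^0.3749 = 5.145 × 3.362 ≈ 17.3

17.3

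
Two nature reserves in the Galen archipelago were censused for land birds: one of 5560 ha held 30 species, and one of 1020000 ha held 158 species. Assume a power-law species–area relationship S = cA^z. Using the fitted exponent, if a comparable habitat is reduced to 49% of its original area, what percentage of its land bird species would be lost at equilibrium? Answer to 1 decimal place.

20.3%

z = ln(158/30) / ln(1020000/5560) = 1.6614 / 5.2120 = 0.3188
S_new/S_old = (A_new/A_old)^z = 0.49^0.3188 = exp(0.3188 × -0.7133) = 0.7966
Fraction lost = 1 − 0.7966 = 0.2034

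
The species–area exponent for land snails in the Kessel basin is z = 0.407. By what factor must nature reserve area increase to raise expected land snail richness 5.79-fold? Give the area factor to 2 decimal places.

74.80

(A₂/A₁)^0.407 = 5.79, so A₂/A₁ = 5.79^(1/0.407) = 5.79^2.457
ln(A₂/A₁) = ln 5.79 / 0.407 = 1.7561 / 0.407 = 4.3148
A₂/A₁ = e^4.3148 ≈ 74.8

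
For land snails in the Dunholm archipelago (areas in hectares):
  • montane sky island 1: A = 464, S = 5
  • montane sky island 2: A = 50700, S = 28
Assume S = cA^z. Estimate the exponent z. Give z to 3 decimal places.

Taking logs: ln S = ln c + z ln A, so z = (ln S₂ − ln S₁)/(ln A₂ − ln A₁).
z = ln(28/5) / ln(50700/464) = ln(5.6) / ln(109.3) = 1.7228 / 4.6938 = 0.3670

0.367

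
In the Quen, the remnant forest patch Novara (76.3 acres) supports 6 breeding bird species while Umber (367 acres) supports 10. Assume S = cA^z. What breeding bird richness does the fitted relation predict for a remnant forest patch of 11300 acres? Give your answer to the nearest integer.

30

z = ln(10/6) / ln(367/76.3) = 0.5108 / 1.5707 = 0.3252
c = 6 / 76.3^0.3252 = 6 / 4.095 = 1.465
S₃ = 1.465 × 11300^0.3252 = 1.465 × 20.8 ≈ 30.48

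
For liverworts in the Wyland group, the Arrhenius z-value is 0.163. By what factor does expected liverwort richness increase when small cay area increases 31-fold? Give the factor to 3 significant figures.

S₂/S₁ = (A₂/A₁)^z = 31^0.163
ln(S₂/S₁) = 0.163 × ln 31 = 0.163 × 3.4340 = 0.5597
S₂/S₁ = e^0.5597 ≈ 1.75

1.75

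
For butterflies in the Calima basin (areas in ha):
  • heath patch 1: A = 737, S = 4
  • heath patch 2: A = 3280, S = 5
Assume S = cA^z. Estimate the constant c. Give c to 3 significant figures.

1.49

z = ln(S₂/S₁) / ln(A₂/A₁) = ln(5/4) / ln(3280/737) = 0.2231 / 1.4930 = 0.1495
c = S₁ / A₁^z = 4 / 737^0.1495 = 4 / 2.683 = 1.491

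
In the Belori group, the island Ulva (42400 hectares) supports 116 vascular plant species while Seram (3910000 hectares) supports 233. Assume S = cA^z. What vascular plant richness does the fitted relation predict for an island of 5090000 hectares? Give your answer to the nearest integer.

243

z = ln(233/116) / ln(3910000/42400) = 0.6974 / 4.5241 = 0.1542
c = 116 / 42400^0.1542 = 116 / 5.168 = 22.44
S₃ = 22.44 × 5090000^0.1542 = 22.44 × 10.81 ≈ 242.7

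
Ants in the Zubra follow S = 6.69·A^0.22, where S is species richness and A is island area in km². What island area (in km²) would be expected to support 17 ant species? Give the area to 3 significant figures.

69.3 km²

17 = 6.69 × A^0.22  ⇒  A^0.22 = 17/6.69 = 2.541
ln A = ln(2.541) / 0.22 = 0.9326 / 0.22 = 4.2391
A = e^4.2391 ≈ 69.34 km²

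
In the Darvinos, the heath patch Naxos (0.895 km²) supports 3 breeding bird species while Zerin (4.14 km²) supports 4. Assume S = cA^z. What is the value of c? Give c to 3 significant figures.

3.06

z = ln(S₂/S₁) / ln(A₂/A₁) = ln(4/3) / ln(4.14/0.895) = 0.2877 / 1.5316 = 0.1878
c = S₁ / A₁^z = 3 / 0.895^0.1878 = 3 / 0.9794 = 3.063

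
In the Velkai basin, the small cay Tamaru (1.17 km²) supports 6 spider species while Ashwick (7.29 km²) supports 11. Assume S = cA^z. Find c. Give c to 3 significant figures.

z = ln(S₂/S₁) / ln(A₂/A₁) = ln(11/6) / ln(7.29/1.17) = 0.6061 / 1.8295 = 0.3313
c = S₁ / A₁^z = 6 / 1.17^0.3313 = 6 / 1.053 = 5.696

5.70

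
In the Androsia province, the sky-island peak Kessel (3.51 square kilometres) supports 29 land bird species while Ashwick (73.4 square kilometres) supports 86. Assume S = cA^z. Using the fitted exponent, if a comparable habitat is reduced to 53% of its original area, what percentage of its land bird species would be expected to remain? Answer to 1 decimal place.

z = ln(86/29) / ln(73.4/3.51) = 1.0871 / 3.0403 = 0.3575
S_new/S_old = (A_new/A_old)^z = 0.53^0.3575 = exp(0.3575 × -0.6349) = 0.7969

79.7%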